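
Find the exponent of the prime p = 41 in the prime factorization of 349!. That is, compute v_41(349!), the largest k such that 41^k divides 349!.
v_41(349!) = 8

Legendre's formula: v_p(n!) = Σ_{k ≥ 1} ⌊n / p^k⌋. For p = 41, n = 349, the terms are:
  ⌊349/41^1⌋ = ⌊349/41⌋ = 8
(the next term ⌊349/41^2⌋ = 0, terminating the sum). Summing: v_41(349!) = 8 = 8.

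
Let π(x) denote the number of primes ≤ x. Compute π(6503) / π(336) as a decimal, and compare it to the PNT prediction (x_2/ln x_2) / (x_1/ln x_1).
π(6503)/π(336) = 842/67 ≈ 12.5672;  PNT prediction ≈ 12.8229.

π(336) = 67 and π(6503) = 842, so π(6503)/π(336) ≈ 12.5672. The PNT-predicted ratio is (6503/ln(6503)) / (336/ln(336)) ≈ 12.8229. The two agree to within a few percent, as expected.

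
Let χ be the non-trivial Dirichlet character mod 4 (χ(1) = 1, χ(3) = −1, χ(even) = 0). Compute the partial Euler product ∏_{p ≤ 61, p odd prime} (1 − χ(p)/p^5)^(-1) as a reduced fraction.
∏ = 478212334295798677259125227573990358291095208018494528428976877948999059062284551009530475199/480056794509206891424767146601704797711651986953735424570384919662551238689346859653136384000

The odd primes p ≤ 61 are [3, 5, 7, 11, 13, 17, 19, 23, 29, 31, 37, 41, 43, 47, 53, 59, 61]. For each, χ(p) = 1 if p ≡ 1 mod 4, χ(p) = −1 if p ≡ 3 mod 4. Taking (1 − χ(p)/p^5)^(-1) = p^5/(p^5 − χ(p)): (1 − (-1)/3^5)^(-1) · (1 − (1)/5^5)^(-1) · (1 − (-1)/7^5)^(-1) · (1 − (-1)/11^5)^(-1) · (1 − (1)/13^5)^(-1) · (1 − (1)/17^5)^(-1) · (1 − (-1)/19^5)^(-1) · (1 − (-1)/23^5)^(-1) · (1 − (1)/29^5)^(-1) · (1 − (-1)/31^5)^(-1) · (1 − (1)/37^5)^(-1) · (1 − (1)/41^5)^(-1) · (1 − (-1)/43^5)^(-1) · (1 − (-1)/47^5)^(-1) · (1 − (1)/53^5)^(-1) · (1 − (-1)/59^5)^(-1) · (1 − (1)/61^5)^(-1) = 478212334295798677259125227573990358291095208018494528428976877948999059062284551009530475199/480056794509206891424767146601704797711651986953735424570384919662551238689346859653136384000.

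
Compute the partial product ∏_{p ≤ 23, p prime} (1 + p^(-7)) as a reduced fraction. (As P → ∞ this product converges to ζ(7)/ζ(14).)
∏ = 1213055423679013780431254747580653474818754487990016/1203084832226034935165248483197620256588271403484375

The primes p ≤ 23 are [2, 3, 5, 7, 11, 13, 17, 19, 23]. For each, (1 + 1/p^7) = (p^7 + 1)/p^7. Multiplying these fractions over p ∈ [2, 3, 5, 7, 11, 13, 17, 19, 23] gives 1213055423679013780431254747580653474818754487990016/1203084832226034935165248483197620256588271403484375. (In the limit P → ∞ this tends to ζ(7)/ζ(14).)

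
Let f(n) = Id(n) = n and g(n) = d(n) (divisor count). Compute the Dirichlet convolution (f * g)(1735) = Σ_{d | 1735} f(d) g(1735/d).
(Id * d)(1735) = 2443

Divisors of 1735: [1, 5, 347, 1735]. For each d | 1735:
  d = 1: Id(1) · d(1735/1) = 1 · 4 = 4
  d = 5: Id(5) · d(1735/5) = 5 · 2 = 10
  d = 347: Id(347) · d(1735/347) = 347 · 2 = 694
  d = 1735: Id(1735) · d(1735/1735) = 1735 · 1 = 1735
Summing: (Id * d)(1735) = 4 + 10 + 694 + 1735 = 2443.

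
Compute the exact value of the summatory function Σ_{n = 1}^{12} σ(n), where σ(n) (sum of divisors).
Σ_{n ≤ 12} σ(n) = 127

Compute σ(n) for each 1 ≤ n ≤ 12: σ(1) = 1, σ(2) = 3, σ(3) = 4, σ(4) = 7, σ(5) = 6, σ(6) = 12, σ(7) = 8, σ(8) = 15, σ(9) = 13, σ(10) = 18, σ(11) = 12, σ(12) = 28. Summing all 12 values: 127. (Average order: Σ_{n ≤ x} σ(n) ~ (π²/12) x². For x = 12, (π²/12)·12² ≈ 118.44.)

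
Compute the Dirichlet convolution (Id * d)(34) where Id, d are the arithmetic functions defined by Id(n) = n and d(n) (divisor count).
(Id * d)(34) = 76

Divisors of 34: [1, 2, 17, 34]. For each d | 34:
  d = 1: Id(1) · d(34/1) = 1 · 4 = 4
  d = 2: Id(2) · d(34/2) = 2 · 2 = 4
  d = 17: Id(17) · d(34/17) = 17 · 2 = 34
  d = 34: Id(34) · d(34/34) = 34 · 1 = 34
Summing: (Id * d)(34) = 4 + 4 + 34 + 34 = 76.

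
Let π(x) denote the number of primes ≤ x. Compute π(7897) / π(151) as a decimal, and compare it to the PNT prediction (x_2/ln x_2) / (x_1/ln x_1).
π(7897)/π(151) = 997/36 ≈ 27.6944;  PNT prediction ≈ 29.2386.

π(151) = 36 and π(7897) = 997, so π(7897)/π(151) ≈ 27.6944. The PNT-predicted ratio is (7897/ln(7897)) / (151/ln(151)) ≈ 29.2386. The two agree to within a few percent, as expected.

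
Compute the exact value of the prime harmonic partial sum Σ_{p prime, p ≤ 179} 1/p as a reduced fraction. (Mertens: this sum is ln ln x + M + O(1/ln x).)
Σ 1/p = 57342808417705079663327936281722405984299104369358607649920332497341973/29819592777931214269172453467810429868925511217482600306406141434158090

π(179) = 41, so the primes ≤ 179 are [2, 3, 5, 7, 11, 13, 17, 19, 23, 29, 31, 37, 41, 43, 47, 53, 59, 61, 67, 71, 73, 79, 83, 89, 97, 101, 103, 107, 109, 113, 127, 131, 137, 139, 149, 151, 157, 163, 167, 173, 179]. Summing 1/p over these primes: 57342808417705079663327936281722405984299104369358607649920332497341973/29819592777931214269172453467810429868925511217482600306406141434158090 ≈ 1.9230. Mertens estimate ln ln(179) + 0.2615 ≈ 1.9077.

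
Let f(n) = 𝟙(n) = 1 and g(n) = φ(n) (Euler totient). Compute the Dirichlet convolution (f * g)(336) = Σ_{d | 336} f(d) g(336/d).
(𝟙 * φ)(336) = 336

Divisors of 336: [1, 2, 3, 4, 6, 7, 8, 12, 14, 16, 21, 24, 28, 42, 48, 56, 84, 112, 168, 336]. For each d | 336:
  d = 1: 𝟙(1) · φ(336/1) = 1 · 96 = 96
  d = 2: 𝟙(2) · φ(336/2) = 1 · 48 = 48
  d = 3: 𝟙(3) · φ(336/3) = 1 · 48 = 48
  d = 4: 𝟙(4) · φ(336/4) = 1 · 24 = 24
  d = 6: 𝟙(6) · φ(336/6) = 1 · 24 = 24
  d = 7: 𝟙(7) · φ(336/7) = 1 · 16 = 16
  d = 8: 𝟙(8) · φ(336/8) = 1 · 12 = 12
  d = 12: 𝟙(12) · φ(336/12) = 1 · 12 = 12
  d = 14: 𝟙(14) · φ(336/14) = 1 · 8 = 8
  d = 16: 𝟙(16) · φ(336/16) = 1 · 12 = 12
  d = 21: 𝟙(21) · φ(336/21) = 1 · 8 = 8
  d = 24: 𝟙(24) · φ(336/24) = 1 · 6 = 6
  d = 28: 𝟙(28) · φ(336/28) = 1 · 4 = 4
  d = 42: 𝟙(42) · φ(336/42) = 1 · 4 = 4
  d = 48: 𝟙(48) · φ(336/48) = 1 · 6 = 6
  d = 56: 𝟙(56) · φ(336/56) = 1 · 2 = 2
  d = 84: 𝟙(84) · φ(336/84) = 1 · 2 = 2
  d = 112: 𝟙(112) · φ(336/112) = 1 · 2 = 2
  d = 168: 𝟙(168) · φ(336/168) = 1 · 1 = 1
  d = 336: 𝟙(336) · φ(336/336) = 1 · 1 = 1
Summing: (𝟙 * φ)(336) = 96 + 48 + 48 + 24 + 24 + 16 + 12 + 12 + 8 + 12 + 8 + 6 + 4 + 4 + 6 + 2 + 2 + 2 + 1 + 1 = 336.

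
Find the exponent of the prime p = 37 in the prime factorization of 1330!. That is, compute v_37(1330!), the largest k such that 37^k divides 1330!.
v_37(1330!) = 35

Legendre's formula: v_p(n!) = Σ_{k ≥ 1} ⌊n / p^k⌋. For p = 37, n = 1330, the terms are:
  ⌊1330/37^1⌋ = ⌊1330/37⌋ = 35
(the next term ⌊1330/37^2⌋ = 0, terminating the sum). Summing: v_37(1330!) = 35 = 35.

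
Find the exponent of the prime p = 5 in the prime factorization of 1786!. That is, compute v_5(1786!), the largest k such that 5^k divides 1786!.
v_5(1786!) = 444

Legendre's formula: v_p(n!) = Σ_{k ≥ 1} ⌊n / p^k⌋. For p = 5, n = 1786, the terms are:
  ⌊1786/5^1⌋ = ⌊1786/5⌋ = 357
  ⌊1786/5^2⌋ = ⌊1786/25⌋ = 71
  ⌊1786/5^3⌋ = ⌊1786/125⌋ = 14
  ⌊1786/5^4⌋ = ⌊1786/625⌋ = 2
(the next term ⌊1786/5^5⌋ = 0, terminating the sum). Summing: v_5(1786!) = 357 + 71 + 14 + 2 = 444.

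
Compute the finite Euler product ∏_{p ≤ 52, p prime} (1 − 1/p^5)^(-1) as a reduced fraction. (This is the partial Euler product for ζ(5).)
∏ = 505807800965451248053830657783332590848273750176189703324931155978491/487794643941809531294334436783738741459341109492573787399981389578240

The primes p ≤ 52 are [2, 3, 5, 7, 11, 13, 17, 19, 23, 29, 31, 37, 41, 43, 47]. For each prime, (1 − 1/p^5)^(-1) = p^5 / (p^5 − 1). The product is (1 − 1/2^5)^(-1), (1 − 1/3^5)^(-1), (1 − 1/5^5)^(-1), (1 − 1/7^5)^(-1), (1 − 1/11^5)^(-1), (1 − 1/13^5)^(-1), (1 − 1/17^5)^(-1), (1 − 1/19^5)^(-1), (1 − 1/23^5)^(-1), (1 − 1/29^5)^(-1), (1 − 1/31^5)^(-1), (1 − 1/37^5)^(-1), (1 − 1/41^5)^(-1), (1 − 1/43^5)^(-1), (1 − 1/47^5)^(-1) = ∏ p^5 / (p^5 − 1) = 505807800965451248053830657783332590848273750176189703324931155978491/487794643941809531294334436783738741459341109492573787399981389578240.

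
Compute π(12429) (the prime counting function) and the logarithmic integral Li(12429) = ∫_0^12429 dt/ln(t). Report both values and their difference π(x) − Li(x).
π(12429) = 1483;  Li(12429) ≈ 1506.69;  π(x) − Li(x) ≈ -23.69.

Direct count of primes ≤ 12429 gives π(12429) = 1483. Numerical evaluation of the logarithmic integral gives Li(12429) ≈ 1506.69. The difference π(x) − Li(x) ≈ -23.69 is typically negative for small/moderate x (Li(x) overestimates), though Littlewood's theorem shows this sign changes infinitely often.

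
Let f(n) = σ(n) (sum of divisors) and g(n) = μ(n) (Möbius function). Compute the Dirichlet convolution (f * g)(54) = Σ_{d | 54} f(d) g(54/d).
(σ * μ)(54) = 54

Divisors of 54: [1, 2, 3, 6, 9, 18, 27, 54]. For each d | 54:
  d = 1: σ(1) · μ(54/1) = 1 · 0 = 0
  d = 2: σ(2) · μ(54/2) = 3 · 0 = 0
  d = 3: σ(3) · μ(54/3) = 4 · 0 = 0
  d = 6: σ(6) · μ(54/6) = 12 · 0 = 0
  d = 9: σ(9) · μ(54/9) = 13 · 1 = 13
  d = 18: σ(18) · μ(54/18) = 39 · -1 = -39
  d = 27: σ(27) · μ(54/27) = 40 · -1 = -40
  d = 54: σ(54) · μ(54/54) = 120 · 1 = 120
Summing: (σ * μ)(54) = 0 + 0 + 0 + 0 + 13 + -39 + -40 + 120 = 54.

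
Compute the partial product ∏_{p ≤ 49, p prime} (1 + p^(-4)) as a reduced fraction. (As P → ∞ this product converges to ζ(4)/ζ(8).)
∏ = 47811026860845170938198805915402199301066734558460286583378224128/44354583229145063659978971326989541656878007876738536067589135625

The primes p ≤ 49 are [2, 3, 5, 7, 11, 13, 17, 19, 23, 29, 31, 37, 41, 43, 47]. For each, (1 + 1/p^4) = (p^4 + 1)/p^4. Multiplying these fractions over p ∈ [2, 3, 5, 7, 11, 13, 17, 19, 23, 29, 31, 37, 41, 43, 47] gives 47811026860845170938198805915402199301066734558460286583378224128/44354583229145063659978971326989541656878007876738536067589135625. (In the limit P → ∞ this tends to ζ(4)/ζ(8).)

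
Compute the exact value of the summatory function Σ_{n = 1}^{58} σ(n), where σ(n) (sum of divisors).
Σ_{n ≤ 58} σ(n) = 2786

Compute σ(n) for each 1 ≤ n ≤ 58: σ(1) = 1, σ(2) = 3, σ(3) = 4, σ(4) = 7, σ(5) = 6, σ(6) = 12, σ(7) = 8, σ(8) = 15, σ(9) = 13, σ(10) = 18, σ(11) = 12, σ(12) = 28, σ(13) = 14, σ(14) = 24, σ(15) = 24, σ(16) = 31, σ(17) = 18, σ(18) = 39, σ(19) = 20, σ(20) = 42, σ(21) = 32, σ(22) = 36, σ(23) = 24, σ(24) = 60, σ(25) = 31, σ(26) = 42, σ(27) = 40, σ(28) = 56, σ(29) = 30, σ(30) = 72, σ(31) = 32, σ(32) = 63, σ(33) = 48, σ(34) = 54, σ(35) = 48, σ(36) = 91, σ(37) = 38, σ(38) = 60, σ(39) = 56, σ(40) = 90, σ(41) = 42, σ(42) = 96, σ(43) = 44, σ(44) = 84, σ(45) = 78, σ(46) = 72, σ(47) = 48, σ(48) = 124, σ(49) = 57, σ(50) = 93, σ(51) = 72, σ(52) = 98, σ(53) = 54, σ(54) = 120, σ(55) = 72, σ(56) = 120, σ(57) = 80, σ(58) = 90. Summing all 58 values: 2786. (Average order: Σ_{n ≤ x} σ(n) ~ (π²/12) x². For x = 58, (π²/12)·58² ≈ 2766.78.)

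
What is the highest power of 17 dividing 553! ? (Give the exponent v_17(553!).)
v_17(553!) = 33

Legendre's formula: v_p(n!) = Σ_{k ≥ 1} ⌊n / p^k⌋. For p = 17, n = 553, the terms are:
  ⌊553/17^1⌋ = ⌊553/17⌋ = 32
  ⌊553/17^2⌋ = ⌊553/289⌋ = 1
(the next term ⌊553/17^3⌋ = 0, terminating the sum). Summing: v_17(553!) = 32 + 1 = 33.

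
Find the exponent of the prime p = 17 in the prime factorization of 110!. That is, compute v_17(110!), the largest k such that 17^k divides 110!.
v_17(110!) = 6

Legendre's formula: v_p(n!) = Σ_{k ≥ 1} ⌊n / p^k⌋. For p = 17, n = 110, the terms are:
  ⌊110/17^1⌋ = ⌊110/17⌋ = 6
(the next term ⌊110/17^2⌋ = 0, terminating the sum). Summing: v_17(110!) = 6 = 6.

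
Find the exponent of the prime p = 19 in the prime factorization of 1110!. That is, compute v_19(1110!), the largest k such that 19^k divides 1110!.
v_19(1110!) = 61

Legendre's formula: v_p(n!) = Σ_{k ≥ 1} ⌊n / p^k⌋. For p = 19, n = 1110, the terms are:
  ⌊1110/19^1⌋ = ⌊1110/19⌋ = 58
  ⌊1110/19^2⌋ = ⌊1110/361⌋ = 3
(the next term ⌊1110/19^3⌋ = 0, terminating the sum). Summing: v_19(1110!) = 58 + 3 = 61.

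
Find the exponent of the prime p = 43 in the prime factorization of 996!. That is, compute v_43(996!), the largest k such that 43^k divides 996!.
v_43(996!) = 23

Legendre's formula: v_p(n!) = Σ_{k ≥ 1} ⌊n / p^k⌋. For p = 43, n = 996, the terms are:
  ⌊996/43^1⌋ = ⌊996/43⌋ = 23
(the next term ⌊996/43^2⌋ = 0, terminating the sum). Summing: v_43(996!) = 23 = 23.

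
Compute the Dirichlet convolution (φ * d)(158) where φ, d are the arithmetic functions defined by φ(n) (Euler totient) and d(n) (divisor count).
(φ * d)(158) = 240

Divisors of 158: [1, 2, 79, 158]. For each d | 158:
  d = 1: φ(1) · d(158/1) = 1 · 4 = 4
  d = 2: φ(2) · d(158/2) = 1 · 2 = 2
  d = 79: φ(79) · d(158/79) = 78 · 2 = 156
  d = 158: φ(158) · d(158/158) = 78 · 1 = 78
Summing: (φ * d)(158) = 4 + 2 + 156 + 78 = 240.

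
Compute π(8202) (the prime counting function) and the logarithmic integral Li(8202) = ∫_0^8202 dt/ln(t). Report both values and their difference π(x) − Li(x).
π(8202) = 1028;  Li(8202) ≈ 1048.86;  π(x) − Li(x) ≈ -20.86.

Direct count of primes ≤ 8202 gives π(8202) = 1028. Numerical evaluation of the logarithmic integral gives Li(8202) ≈ 1048.86. The difference π(x) − Li(x) ≈ -20.86 is typically negative for small/moderate x (Li(x) overestimates), though Littlewood's theorem shows this sign changes infinitely often.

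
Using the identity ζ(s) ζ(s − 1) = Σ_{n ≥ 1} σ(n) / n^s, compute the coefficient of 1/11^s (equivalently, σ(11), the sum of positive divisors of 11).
σ(11) = 12

In the product (Σ m^0/m^s)(Σ k / k^s) = Σ (Σ_{d | n} d) / n^s, the coefficient of 1/n^s is σ(n) = Σ_{d | n} d. For n = 11, divisors are [1, 11]; summing: σ(11) = 12.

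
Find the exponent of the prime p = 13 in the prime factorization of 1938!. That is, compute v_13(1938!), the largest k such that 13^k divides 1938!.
v_13(1938!) = 160

Legendre's formula: v_p(n!) = Σ_{k ≥ 1} ⌊n / p^k⌋. For p = 13, n = 1938, the terms are:
  ⌊1938/13^1⌋ = ⌊1938/13⌋ = 149
  ⌊1938/13^2⌋ = ⌊1938/169⌋ = 11
(the next term ⌊1938/13^3⌋ = 0, terminating the sum). Summing: v_13(1938!) = 149 + 11 = 160.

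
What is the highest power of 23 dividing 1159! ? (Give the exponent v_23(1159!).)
v_23(1159!) = 52

Legendre's formula: v_p(n!) = Σ_{k ≥ 1} ⌊n / p^k⌋. For p = 23, n = 1159, the terms are:
  ⌊1159/23^1⌋ = ⌊1159/23⌋ = 50
  ⌊1159/23^2⌋ = ⌊1159/529⌋ = 2
(the next term ⌊1159/23^3⌋ = 0, terminating the sum). Summing: v_23(1159!) = 50 + 2 = 52.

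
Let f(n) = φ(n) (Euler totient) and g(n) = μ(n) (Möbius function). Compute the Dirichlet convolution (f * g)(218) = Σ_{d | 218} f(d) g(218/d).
(φ * μ)(218) = 0

Divisors of 218: [1, 2, 109, 218]. For each d | 218:
  d = 1: φ(1) · μ(218/1) = 1 · 1 = 1
  d = 2: φ(2) · μ(218/2) = 1 · -1 = -1
  d = 109: φ(109) · μ(218/109) = 108 · -1 = -108
  d = 218: φ(218) · μ(218/218) = 108 · 1 = 108
Summing: (φ * μ)(218) = 1 + -1 + -108 + 108 = 0.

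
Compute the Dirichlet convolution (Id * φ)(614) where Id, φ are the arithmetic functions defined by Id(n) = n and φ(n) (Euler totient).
(Id * φ)(614) = 1839

Divisors of 614: [1, 2, 307, 614]. For each d | 614:
  d = 1: Id(1) · φ(614/1) = 1 · 306 = 306
  d = 2: Id(2) · φ(614/2) = 2 · 306 = 612
  d = 307: Id(307) · φ(614/307) = 307 · 1 = 307
  d = 614: Id(614) · φ(614/614) = 614 · 1 = 614
Summing: (Id * φ)(614) = 306 + 612 + 307 + 614 = 1839.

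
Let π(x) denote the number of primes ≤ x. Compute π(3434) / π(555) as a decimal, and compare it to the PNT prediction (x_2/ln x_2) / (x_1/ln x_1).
π(3434)/π(555) = 481/101 ≈ 4.7624;  PNT prediction ≈ 4.8023.

π(555) = 101 and π(3434) = 481, so π(3434)/π(555) ≈ 4.7624. The PNT-predicted ratio is (3434/ln(3434)) / (555/ln(555)) ≈ 4.8023. The two agree to within a few percent, as expected.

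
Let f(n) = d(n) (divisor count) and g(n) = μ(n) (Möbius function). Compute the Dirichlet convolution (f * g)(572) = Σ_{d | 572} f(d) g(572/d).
(d * μ)(572) = 1

Divisors of 572: [1, 2, 4, 11, 13, 22, 26, 44, 52, 143, 286, 572]. For each d | 572:
  d = 1: d(1) · μ(572/1) = 1 · 0 = 0
  d = 2: d(2) · μ(572/2) = 2 · -1 = -2
  d = 4: d(4) · μ(572/4) = 3 · 1 = 3
  d = 11: d(11) · μ(572/11) = 2 · 0 = 0
  d = 13: d(13) · μ(572/13) = 2 · 0 = 0
  d = 22: d(22) · μ(572/22) = 4 · 1 = 4
  d = 26: d(26) · μ(572/26) = 4 · 1 = 4
  d = 44: d(44) · μ(572/44) = 6 · -1 = -6
  d = 52: d(52) · μ(572/52) = 6 · -1 = -6
  d = 143: d(143) · μ(572/143) = 4 · 0 = 0
  d = 286: d(286) · μ(572/286) = 8 · -1 = -8
  d = 572: d(572) · μ(572/572) = 12 · 1 = 12
Summing: (d * μ)(572) = 0 + -2 + 3 + 0 + 0 + 4 + 4 + -6 + -6 + 0 + -8 + 12 = 1.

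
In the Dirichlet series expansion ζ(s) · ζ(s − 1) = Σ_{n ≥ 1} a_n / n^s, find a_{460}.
σ(460) = 1008

In the product (Σ m^0/m^s)(Σ k / k^s) = Σ (Σ_{d | n} d) / n^s, the coefficient of 1/n^s is σ(n) = Σ_{d | n} d. For n = 460, divisors are [1, 2, 4, 5, 10, 20, 23, 46, 92, 115, 230, 460]; summing: σ(460) = 1008.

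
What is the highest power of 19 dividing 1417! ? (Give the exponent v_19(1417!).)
v_19(1417!) = 77

Legendre's formula: v_p(n!) = Σ_{k ≥ 1} ⌊n / p^k⌋. For p = 19, n = 1417, the terms are:
  ⌊1417/19^1⌋ = ⌊1417/19⌋ = 74
  ⌊1417/19^2⌋ = ⌊1417/361⌋ = 3
(the next term ⌊1417/19^3⌋ = 0, terminating the sum). Summing: v_19(1417!) = 74 + 3 = 77.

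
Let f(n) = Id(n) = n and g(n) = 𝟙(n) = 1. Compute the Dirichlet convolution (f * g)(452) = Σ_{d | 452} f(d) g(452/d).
(Id * 𝟙)(452) = 798

Divisors of 452: [1, 2, 4, 113, 226, 452]. For each d | 452:
  d = 1: Id(1) · 𝟙(452/1) = 1 · 1 = 1
  d = 2: Id(2) · 𝟙(452/2) = 2 · 1 = 2
  d = 4: Id(4) · 𝟙(452/4) = 4 · 1 = 4
  d = 113: Id(113) · 𝟙(452/113) = 113 · 1 = 113
  d = 226: Id(226) · 𝟙(452/226) = 226 · 1 = 226
  d = 452: Id(452) · 𝟙(452/452) = 452 · 1 = 452
Summing: (Id * 𝟙)(452) = 1 + 2 + 4 + 113 + 226 + 452 = 798.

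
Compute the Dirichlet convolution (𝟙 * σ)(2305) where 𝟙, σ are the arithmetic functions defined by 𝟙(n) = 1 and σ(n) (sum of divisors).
(𝟙 * σ)(2305) = 3241

Divisors of 2305: [1, 5, 461, 2305]. For each d | 2305:
  d = 1: 𝟙(1) · σ(2305/1) = 1 · 2772 = 2772
  d = 5: 𝟙(5) · σ(2305/5) = 1 · 462 = 462
  d = 461: 𝟙(461) · σ(2305/461) = 1 · 6 = 6
  d = 2305: 𝟙(2305) · σ(2305/2305) = 1 · 1 = 1
Summing: (𝟙 * σ)(2305) = 2772 + 462 + 6 + 1 = 3241.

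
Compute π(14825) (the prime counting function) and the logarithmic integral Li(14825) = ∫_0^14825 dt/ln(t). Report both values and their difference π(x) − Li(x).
π(14825) = 1736;  Li(14825) ≈ 1758.41;  π(x) − Li(x) ≈ -22.41.

Direct count of primes ≤ 14825 gives π(14825) = 1736. Numerical evaluation of the logarithmic integral gives Li(14825) ≈ 1758.41. The difference π(x) − Li(x) ≈ -22.41 is typically negative for small/moderate x (Li(x) overestimates), though Littlewood's theorem shows this sign changes infinitely often.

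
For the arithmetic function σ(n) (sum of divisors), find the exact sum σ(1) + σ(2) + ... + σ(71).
Σ_{n ≤ 71} σ(n) = 4137

Compute σ(n) for each 1 ≤ n ≤ 71: σ(1) = 1, σ(2) = 3, σ(3) = 4, σ(4) = 7, σ(5) = 6, σ(6) = 12, σ(7) = 8, σ(8) = 15, σ(9) = 13, σ(10) = 18, σ(11) = 12, σ(12) = 28, σ(13) = 14, σ(14) = 24, σ(15) = 24, σ(16) = 31, σ(17) = 18, σ(18) = 39, σ(19) = 20, σ(20) = 42, σ(21) = 32, σ(22) = 36, σ(23) = 24, σ(24) = 60, σ(25) = 31, σ(26) = 42, σ(27) = 40, σ(28) = 56, σ(29) = 30, σ(30) = 72, σ(31) = 32, σ(32) = 63, σ(33) = 48, σ(34) = 54, σ(35) = 48, σ(36) = 91, σ(37) = 38, σ(38) = 60, σ(39) = 56, σ(40) = 90, σ(41) = 42, σ(42) = 96, σ(43) = 44, σ(44) = 84, σ(45) = 78, σ(46) = 72, σ(47) = 48, σ(48) = 124, σ(49) = 57, σ(50) = 93, σ(51) = 72, σ(52) = 98, σ(53) = 54, σ(54) = 120, σ(55) = 72, σ(56) = 120, σ(57) = 80, σ(58) = 90, σ(59) = 60, σ(60) = 168, σ(61) = 62, σ(62) = 96, σ(63) = 104, σ(64) = 127, σ(65) = 84, σ(66) = 144, σ(67) = 68, σ(68) = 126, σ(69) = 96, σ(70) = 144, σ(71) = 72. Summing all 71 values: 4137. (Average order: Σ_{n ≤ x} σ(n) ~ (π²/12) x². For x = 71, (π²/12)·71² ≈ 4146.06.)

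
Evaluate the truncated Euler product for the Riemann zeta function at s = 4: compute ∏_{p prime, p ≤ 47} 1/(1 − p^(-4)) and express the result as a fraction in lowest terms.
∏ = 65572203587643632473857746546522240898588901/60584710506150227098341885345792000000000000

The primes p ≤ 47 are [2, 3, 5, 7, 11, 13, 17, 19, 23, 29, 31, 37, 41, 43, 47]. For each prime, (1 − 1/p^4)^(-1) = p^4 / (p^4 − 1). The product is (1 − 1/2^4)^(-1), (1 − 1/3^4)^(-1), (1 − 1/5^4)^(-1), (1 − 1/7^4)^(-1), (1 − 1/11^4)^(-1), (1 − 1/13^4)^(-1), (1 − 1/17^4)^(-1), (1 − 1/19^4)^(-1), (1 − 1/23^4)^(-1), (1 − 1/29^4)^(-1), (1 − 1/31^4)^(-1), (1 − 1/37^4)^(-1), (1 − 1/41^4)^(-1), (1 − 1/43^4)^(-1), (1 − 1/47^4)^(-1) = ∏ p^4 / (p^4 − 1) = 65572203587643632473857746546522240898588901/60584710506150227098341885345792000000000000.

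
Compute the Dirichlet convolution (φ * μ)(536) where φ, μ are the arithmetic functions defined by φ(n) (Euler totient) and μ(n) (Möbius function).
(φ * μ)(536) = 130

Divisors of 536: [1, 2, 4, 8, 67, 134, 268, 536]. For each d | 536:
  d = 1: φ(1) · μ(536/1) = 1 · 0 = 0
  d = 2: φ(2) · μ(536/2) = 1 · 0 = 0
  d = 4: φ(4) · μ(536/4) = 2 · 1 = 2
  d = 8: φ(8) · μ(536/8) = 4 · -1 = -4
  d = 67: φ(67) · μ(536/67) = 66 · 0 = 0
  d = 134: φ(134) · μ(536/134) = 66 · 0 = 0
  d = 268: φ(268) · μ(536/268) = 132 · -1 = -132
  d = 536: φ(536) · μ(536/536) = 264 · 1 = 264
Summing: (φ * μ)(536) = 0 + 0 + 2 + -4 + 0 + 0 + -132 + 264 = 130.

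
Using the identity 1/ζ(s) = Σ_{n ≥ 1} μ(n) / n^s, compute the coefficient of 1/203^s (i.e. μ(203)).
μ(203) = 1

Factor n = 203 = 7 · 29. μ(n) = 0 if any exponent ≥ 2 (not squarefree); otherwise μ(n) = (−1)^{ω(n)} where ω(n) is the number of distinct prime factors. Applying: μ(203) = 1.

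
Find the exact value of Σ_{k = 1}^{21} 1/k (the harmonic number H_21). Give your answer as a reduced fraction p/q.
H_21 = 18858053/5173168

Direct summation: H_21 = 1 + 1/2 + ... + 1/21. The least common denominator is lcm(1, ..., 21) = 232792560; over this denominator the numerator is 232792560 + 116396280 + 77597520 + 58198140 + 46558512 + 38798760 + 33256080 + 29099070 + 25865840 + 23279256 + 21162960 + 19399380 + 17907120 + 16628040 + 15519504 + 14549535 + 13693680 + 12932920 + 12252240 + 11639628 + 11085360 = 848612385, so H_21 = 848612385/232792560; reducing by gcd(848612385, 232792560) = 45 gives 18858053/5173168 ≈ 3.64536. (The PNT-adjacent estimate ln(21) + γ ≈ 3.62174 matches within O(1/n).)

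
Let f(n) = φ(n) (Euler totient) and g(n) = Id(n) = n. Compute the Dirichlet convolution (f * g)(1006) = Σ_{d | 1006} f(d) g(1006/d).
(φ * Id)(1006) = 3015

Divisors of 1006: [1, 2, 503, 1006]. For each d | 1006:
  d = 1: φ(1) · Id(1006/1) = 1 · 1006 = 1006
  d = 2: φ(2) · Id(1006/2) = 1 · 503 = 503
  d = 503: φ(503) · Id(1006/503) = 502 · 2 = 1004
  d = 1006: φ(1006) · Id(1006/1006) = 502 · 1 = 502
Summing: (φ * Id)(1006) = 1006 + 503 + 1004 + 502 = 3015.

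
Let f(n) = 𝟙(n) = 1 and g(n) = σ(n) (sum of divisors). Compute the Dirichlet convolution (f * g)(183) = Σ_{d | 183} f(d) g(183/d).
(𝟙 * σ)(183) = 315

Divisors of 183: [1, 3, 61, 183]. For each d | 183:
  d = 1: 𝟙(1) · σ(183/1) = 1 · 248 = 248
  d = 3: 𝟙(3) · σ(183/3) = 1 · 62 = 62
  d = 61: 𝟙(61) · σ(183/61) = 1 · 4 = 4
  d = 183: 𝟙(183) · σ(183/183) = 1 · 1 = 1
Summing: (𝟙 * σ)(183) = 248 + 62 + 4 + 1 = 315.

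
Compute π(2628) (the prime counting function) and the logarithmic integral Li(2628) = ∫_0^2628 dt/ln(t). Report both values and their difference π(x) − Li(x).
π(2628) = 381;  Li(2628) ≈ 395.92;  π(x) − Li(x) ≈ -14.92.

Direct count of primes ≤ 2628 gives π(2628) = 381. Numerical evaluation of the logarithmic integral gives Li(2628) ≈ 395.92. The difference π(x) − Li(x) ≈ -14.92 is typically negative for small/moderate x (Li(x) overestimates), though Littlewood's theorem shows this sign changes infinitely often.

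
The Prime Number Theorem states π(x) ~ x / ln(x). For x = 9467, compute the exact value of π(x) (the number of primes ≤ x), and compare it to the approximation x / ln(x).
π(9467) = 1173;  x/ln(x) ≈ 1034.02;  relative error ≈ 11.85%.

Directly count primes up to 9467: π(9467) = 1173. The PNT approximation gives 9467/ln(9467) ≈ 9467/9.15557 ≈ 1034.02. Relative error (π(x) − x/ln(x)) / π(x) ≈ 11.85%; the approximation is known to undercount slightly (Li(x) is a better estimate).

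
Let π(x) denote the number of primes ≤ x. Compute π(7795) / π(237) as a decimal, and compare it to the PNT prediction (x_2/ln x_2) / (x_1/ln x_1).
π(7795)/π(237) = 987/51 ≈ 19.3529;  PNT prediction ≈ 20.0693.

π(237) = 51 and π(7795) = 987, so π(7795)/π(237) ≈ 19.3529. The PNT-predicted ratio is (7795/ln(7795)) / (237/ln(237)) ≈ 20.0693. The two agree to within a few percent, as expected.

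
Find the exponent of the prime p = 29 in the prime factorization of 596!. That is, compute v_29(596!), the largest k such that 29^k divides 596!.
v_29(596!) = 20

Legendre's formula: v_p(n!) = Σ_{k ≥ 1} ⌊n / p^k⌋. For p = 29, n = 596, the terms are:
  ⌊596/29^1⌋ = ⌊596/29⌋ = 20
(the next term ⌊596/29^2⌋ = 0, terminating the sum). Summing: v_29(596!) = 20 = 20.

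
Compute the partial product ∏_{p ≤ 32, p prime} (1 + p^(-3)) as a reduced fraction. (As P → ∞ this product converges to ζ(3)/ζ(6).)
∏ = 123276368443014873612288/104343309932640260237195

The primes p ≤ 32 are [2, 3, 5, 7, 11, 13, 17, 19, 23, 29, 31]. For each, (1 + 1/p^3) = (p^3 + 1)/p^3. Multiplying these fractions over p ∈ [2, 3, 5, 7, 11, 13, 17, 19, 23, 29, 31] gives 123276368443014873612288/104343309932640260237195. (In the limit P → ∞ this tends to ζ(3)/ζ(6).)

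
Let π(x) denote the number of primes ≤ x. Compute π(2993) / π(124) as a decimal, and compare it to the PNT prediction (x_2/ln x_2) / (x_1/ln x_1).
π(2993)/π(124) = 429/30 ≈ 14.3000;  PNT prediction ≈ 14.5361.

π(124) = 30 and π(2993) = 429, so π(2993)/π(124) ≈ 14.3000. The PNT-predicted ratio is (2993/ln(2993)) / (124/ln(124)) ≈ 14.5361. The two agree to within a few percent, as expected.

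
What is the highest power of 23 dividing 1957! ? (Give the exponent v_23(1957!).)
v_23(1957!) = 88

Legendre's formula: v_p(n!) = Σ_{k ≥ 1} ⌊n / p^k⌋. For p = 23, n = 1957, the terms are:
  ⌊1957/23^1⌋ = ⌊1957/23⌋ = 85
  ⌊1957/23^2⌋ = ⌊1957/529⌋ = 3
(the next term ⌊1957/23^3⌋ = 0, terminating the sum). Summing: v_23(1957!) = 85 + 3 = 88.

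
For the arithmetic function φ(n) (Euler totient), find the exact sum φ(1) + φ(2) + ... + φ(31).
Σ_{n ≤ 31} φ(n) = 308

Compute φ(n) for each 1 ≤ n ≤ 31: φ(1) = 1, φ(2) = 1, φ(3) = 2, φ(4) = 2, φ(5) = 4, φ(6) = 2, φ(7) = 6, φ(8) = 4, φ(9) = 6, φ(10) = 4, φ(11) = 10, φ(12) = 4, φ(13) = 12, φ(14) = 6, φ(15) = 8, φ(16) = 8, φ(17) = 16, φ(18) = 6, φ(19) = 18, φ(20) = 8, φ(21) = 12, φ(22) = 10, φ(23) = 22, φ(24) = 8, φ(25) = 20, φ(26) = 12, φ(27) = 18, φ(28) = 12, φ(29) = 28, φ(30) = 8, φ(31) = 30. Summing all 31 values: 308. (Average order: Σ_{n ≤ x} φ(n) ~ (3/π²) x². For x = 31, (3/π²)·31² ≈ 292.11.)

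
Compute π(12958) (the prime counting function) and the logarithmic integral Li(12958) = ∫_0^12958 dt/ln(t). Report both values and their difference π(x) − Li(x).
π(12958) = 1542;  Li(12958) ≈ 1562.67;  π(x) − Li(x) ≈ -20.67.

Direct count of primes ≤ 12958 gives π(12958) = 1542. Numerical evaluation of the logarithmic integral gives Li(12958) ≈ 1562.67. The difference π(x) − Li(x) ≈ -20.67 is typically negative for small/moderate x (Li(x) overestimates), though Littlewood's theorem shows this sign changes infinitely often.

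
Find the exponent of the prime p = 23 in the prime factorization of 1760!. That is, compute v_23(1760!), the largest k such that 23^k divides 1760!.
v_23(1760!) = 79

Legendre's formula: v_p(n!) = Σ_{k ≥ 1} ⌊n / p^k⌋. For p = 23, n = 1760, the terms are:
  ⌊1760/23^1⌋ = ⌊1760/23⌋ = 76
  ⌊1760/23^2⌋ = ⌊1760/529⌋ = 3
(the next term ⌊1760/23^3⌋ = 0, terminating the sum). Summing: v_23(1760!) = 76 + 3 = 79.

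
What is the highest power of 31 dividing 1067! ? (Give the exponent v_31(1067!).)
v_31(1067!) = 35

Legendre's formula: v_p(n!) = Σ_{k ≥ 1} ⌊n / p^k⌋. For p = 31, n = 1067, the terms are:
  ⌊1067/31^1⌋ = ⌊1067/31⌋ = 34
  ⌊1067/31^2⌋ = ⌊1067/961⌋ = 1
(the next term ⌊1067/31^3⌋ = 0, terminating the sum). Summing: v_31(1067!) = 34 + 1 = 35.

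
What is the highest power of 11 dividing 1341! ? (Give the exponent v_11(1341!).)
v_11(1341!) = 133

Legendre's formula: v_p(n!) = Σ_{k ≥ 1} ⌊n / p^k⌋. For p = 11, n = 1341, the terms are:
  ⌊1341/11^1⌋ = ⌊1341/11⌋ = 121
  ⌊1341/11^2⌋ = ⌊1341/121⌋ = 11
  ⌊1341/11^3⌋ = ⌊1341/1331⌋ = 1
(the next term ⌊1341/11^4⌋ = 0, terminating the sum). Summing: v_11(1341!) = 121 + 11 + 1 = 133.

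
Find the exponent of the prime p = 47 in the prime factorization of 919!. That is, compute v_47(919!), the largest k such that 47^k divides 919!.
v_47(919!) = 19

Legendre's formula: v_p(n!) = Σ_{k ≥ 1} ⌊n / p^k⌋. For p = 47, n = 919, the terms are:
  ⌊919/47^1⌋ = ⌊919/47⌋ = 19
(the next term ⌊919/47^2⌋ = 0, terminating the sum). Summing: v_47(919!) = 19 = 19.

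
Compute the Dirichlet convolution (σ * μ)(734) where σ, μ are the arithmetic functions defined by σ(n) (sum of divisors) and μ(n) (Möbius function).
(σ * μ)(734) = 734

Divisors of 734: [1, 2, 367, 734]. For each d | 734:
  d = 1: σ(1) · μ(734/1) = 1 · 1 = 1
  d = 2: σ(2) · μ(734/2) = 3 · -1 = -3
  d = 367: σ(367) · μ(734/367) = 368 · -1 = -368
  d = 734: σ(734) · μ(734/734) = 1104 · 1 = 1104
Summing: (σ * μ)(734) = 1 + -3 + -368 + 1104 = 734.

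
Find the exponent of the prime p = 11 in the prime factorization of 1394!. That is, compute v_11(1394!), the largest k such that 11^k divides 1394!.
v_11(1394!) = 138

Legendre's formula: v_p(n!) = Σ_{k ≥ 1} ⌊n / p^k⌋. For p = 11, n = 1394, the terms are:
  ⌊1394/11^1⌋ = ⌊1394/11⌋ = 126
  ⌊1394/11^2⌋ = ⌊1394/121⌋ = 11
  ⌊1394/11^3⌋ = ⌊1394/1331⌋ = 1
(the next term ⌊1394/11^4⌋ = 0, terminating the sum). Summing: v_11(1394!) = 126 + 11 + 1 = 138.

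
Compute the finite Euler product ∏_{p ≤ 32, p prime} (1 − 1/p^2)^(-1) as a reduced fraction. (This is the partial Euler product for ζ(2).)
∏ = 82920037520482019/50722704772300800

The primes p ≤ 32 are [2, 3, 5, 7, 11, 13, 17, 19, 23, 29, 31]. For each prime, (1 − 1/p^2)^(-1) = p^2 / (p^2 − 1). The product is (1 − 1/2^2)^(-1), (1 − 1/3^2)^(-1), (1 − 1/5^2)^(-1), (1 − 1/7^2)^(-1), (1 − 1/11^2)^(-1), (1 − 1/13^2)^(-1), (1 − 1/17^2)^(-1), (1 − 1/19^2)^(-1), (1 − 1/23^2)^(-1), (1 − 1/29^2)^(-1), (1 − 1/31^2)^(-1) = ∏ p^2 / (p^2 − 1) = 82920037520482019/50722704772300800.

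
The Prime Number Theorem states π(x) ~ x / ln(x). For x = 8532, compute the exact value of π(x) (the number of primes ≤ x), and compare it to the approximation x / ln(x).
π(8532) = 1063;  x/ln(x) ≈ 942.60;  relative error ≈ 11.33%.

Directly count primes up to 8532: π(8532) = 1063. The PNT approximation gives 8532/ln(8532) ≈ 8532/9.05158 ≈ 942.60. Relative error (π(x) − x/ln(x)) / π(x) ≈ 11.33%; the approximation is known to undercount slightly (Li(x) is a better estimate).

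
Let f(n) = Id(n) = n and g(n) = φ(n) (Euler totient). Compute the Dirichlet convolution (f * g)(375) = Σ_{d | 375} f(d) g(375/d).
(Id * φ)(375) = 2125

Divisors of 375: [1, 3, 5, 15, 25, 75, 125, 375]. For each d | 375:
  d = 1: Id(1) · φ(375/1) = 1 · 200 = 200
  d = 3: Id(3) · φ(375/3) = 3 · 100 = 300
  d = 5: Id(5) · φ(375/5) = 5 · 40 = 200
  d = 15: Id(15) · φ(375/15) = 15 · 20 = 300
  d = 25: Id(25) · φ(375/25) = 25 · 8 = 200
  d = 75: Id(75) · φ(375/75) = 75 · 4 = 300
  d = 125: Id(125) · φ(375/125) = 125 · 2 = 250
  d = 375: Id(375) · φ(375/375) = 375 · 1 = 375
Summing: (Id * φ)(375) = 200 + 300 + 200 + 300 + 200 + 300 + 250 + 375 = 2125.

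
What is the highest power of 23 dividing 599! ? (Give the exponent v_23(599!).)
v_23(599!) = 27

Legendre's formula: v_p(n!) = Σ_{k ≥ 1} ⌊n / p^k⌋. For p = 23, n = 599, the terms are:
  ⌊599/23^1⌋ = ⌊599/23⌋ = 26
  ⌊599/23^2⌋ = ⌊599/529⌋ = 1
(the next term ⌊599/23^3⌋ = 0, terminating the sum). Summing: v_23(599!) = 26 + 1 = 27.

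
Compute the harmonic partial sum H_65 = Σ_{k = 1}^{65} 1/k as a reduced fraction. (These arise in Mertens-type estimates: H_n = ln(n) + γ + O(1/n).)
H_65 = 625192648726870088010174299/131362987122535807501262400

Direct summation: H_65 = 1 + 1/2 + ... + 1/65. The least common denominator is lcm(1, ..., 65) = 1182266884102822267511361600; over this denominator the numerator is 1182266884102822267511361600 + 591133442051411133755680800 + 394088961367607422503787200 + 295566721025705566877840400 + 236453376820564453502272320 + 197044480683803711251893600 + 168895269157546038215908800 + 147783360512852783438920200 + 131362987122535807501262400 + 118226688410282226751136160 + 107478807645711115228305600 + 98522240341901855625946800 + 90943606469447866731643200 + 84447634578773019107954400 + 78817792273521484500757440 + 73891680256426391719460100 + 69545110829577780441844800 + 65681493561267903750631200 + 62224572847516961447966400 + 59113344205141113375568080 + 56298423052515346071969600 + 53739403822855557614152800 + 51402908004470533370059200 + 49261120170950927812973400 + 47290675364112890700454464 + 45471803234723933365821600 + 43787662374178602500420800 + 42223817289386509553977200 + 40767823589752491983150400 + 39408896136760742250378720 + 38137641422671686048753600 + 36945840128213195859730050 + 35826269215237038409435200 + 34772555414788890220922400 + 33779053831509207643181760 + 32840746780633951875315600 + 31953159029806007230036800 + 31112286423758480723983200 + 30314535489815955577214400 + 29556672102570556687784040 + 28835777661044445549057600 + 28149211526257673035984800 + 27494578700065634128171200 + 26869701911427778807076400 + 26272597424507161500252480 + 25701454002235266685029600 + 25154614555379197181092800 + 24630560085475463906486700 + 24127895593935148316558400 + 23645337682056445350227232 + 23181703609859260147281600 + 22735901617361966682910800 + 22306922341562684292667200 + 21893831187089301250210400 + 21495761529142223045661120 + 21111908644693254776988600 + 20741524282505653815988800 + 20383911794876245991575200 + 20038421764454614703582400 + 19704448068380371125189360 + 19381424329554463401825600 + 19068820711335843024376800 + 18766141017505115357323200 + 18472920064106597929865025 + 18188721293889573346328640 = 5626733838541830792091568691, so H_65 = 5626733838541830792091568691/1182266884102822267511361600; reducing by gcd(5626733838541830792091568691, 1182266884102822267511361600) = 9 gives 625192648726870088010174299/131362987122535807501262400 ≈ 4.75928. (The PNT-adjacent estimate ln(65) + γ ≈ 4.75160 matches within O(1/n).)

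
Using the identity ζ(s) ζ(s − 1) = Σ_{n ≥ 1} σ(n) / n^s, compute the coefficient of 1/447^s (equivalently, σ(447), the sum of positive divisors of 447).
σ(447) = 600

In the product (Σ m^0/m^s)(Σ k / k^s) = Σ (Σ_{d | n} d) / n^s, the coefficient of 1/n^s is σ(n) = Σ_{d | n} d. For n = 447, divisors are [1, 3, 149, 447]; summing: σ(447) = 600.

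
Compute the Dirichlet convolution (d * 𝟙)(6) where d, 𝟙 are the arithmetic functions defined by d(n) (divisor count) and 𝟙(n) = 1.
(d * 𝟙)(6) = 9

Divisors of 6: [1, 2, 3, 6]. For each d | 6:
  d = 1: d(1) · 𝟙(6/1) = 1 · 1 = 1
  d = 2: d(2) · 𝟙(6/2) = 2 · 1 = 2
  d = 3: d(3) · 𝟙(6/3) = 2 · 1 = 2
  d = 6: d(6) · 𝟙(6/6) = 4 · 1 = 4
Summing: (d * 𝟙)(6) = 1 + 2 + 2 + 4 = 9.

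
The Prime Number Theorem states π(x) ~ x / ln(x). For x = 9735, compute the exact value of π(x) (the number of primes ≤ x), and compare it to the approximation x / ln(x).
π(9735) = 1200;  x/ln(x) ≈ 1060.06;  relative error ≈ 11.66%.

Directly count primes up to 9735: π(9735) = 1200. The PNT approximation gives 9735/ln(9735) ≈ 9735/9.18348 ≈ 1060.06. Relative error (π(x) − x/ln(x)) / π(x) ≈ 11.66%; the approximation is known to undercount slightly (Li(x) is a better estimate).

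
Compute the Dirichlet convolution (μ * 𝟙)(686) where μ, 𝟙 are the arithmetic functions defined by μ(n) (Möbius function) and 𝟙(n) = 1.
(μ * 𝟙)(686) = 0

Divisors of 686: [1, 2, 7, 14, 49, 98, 343, 686]. For each d | 686:
  d = 1: μ(1) · 𝟙(686/1) = 1 · 1 = 1
  d = 2: μ(2) · 𝟙(686/2) = -1 · 1 = -1
  d = 7: μ(7) · 𝟙(686/7) = -1 · 1 = -1
  d = 14: μ(14) · 𝟙(686/14) = 1 · 1 = 1
  d = 49: μ(49) · 𝟙(686/49) = 0 · 1 = 0
  d = 98: μ(98) · 𝟙(686/98) = 0 · 1 = 0
  d = 343: μ(343) · 𝟙(686/343) = 0 · 1 = 0
  d = 686: μ(686) · 𝟙(686/686) = 0 · 1 = 0
Summing: (μ * 𝟙)(686) = 1 + -1 + -1 + 1 + 0 + 0 + 0 + 0 = 0.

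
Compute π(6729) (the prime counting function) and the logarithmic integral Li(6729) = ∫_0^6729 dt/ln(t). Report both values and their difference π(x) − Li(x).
π(6729) = 867;  Li(6729) ≈ 883.65;  π(x) − Li(x) ≈ -16.65.

Direct count of primes ≤ 6729 gives π(6729) = 867. Numerical evaluation of the logarithmic integral gives Li(6729) ≈ 883.65. The difference π(x) − Li(x) ≈ -16.65 is typically negative for small/moderate x (Li(x) overestimates), though Littlewood's theorem shows this sign changes infinitely often.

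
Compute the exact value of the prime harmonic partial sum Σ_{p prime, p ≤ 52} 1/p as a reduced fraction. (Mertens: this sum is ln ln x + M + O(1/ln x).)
Σ 1/p = 1021729465586766997/614889782588491410

π(52) = 15, so the primes ≤ 52 are [2, 3, 5, 7, 11, 13, 17, 19, 23, 29, 31, 37, 41, 43, 47]. Summing 1/p over these primes: 1021729465586766997/614889782588491410 ≈ 1.6616. Mertens estimate ln ln(52) + 0.2615 ≈ 1.6355.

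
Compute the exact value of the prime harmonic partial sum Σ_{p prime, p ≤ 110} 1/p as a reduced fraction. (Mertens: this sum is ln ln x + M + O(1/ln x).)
Σ 1/p = 514977313070181206962860776592994315598662571/279734996817854936178276161872067809674997230

π(110) = 29, so the primes ≤ 110 are [2, 3, 5, 7, 11, 13, 17, 19, 23, 29, 31, 37, 41, 43, 47, 53, 59, 61, 67, 71, 73, 79, 83, 89, 97, 101, 103, 107, 109]. Summing 1/p over these primes: 514977313070181206962860776592994315598662571/279734996817854936178276161872067809674997230 ≈ 1.8409. Mertens estimate ln ln(110) + 0.2615 ≈ 1.8092.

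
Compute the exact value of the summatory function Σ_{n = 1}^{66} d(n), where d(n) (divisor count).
Σ_{n ≤ 66} d(n) = 292

Compute d(n) for each 1 ≤ n ≤ 66: d(1) = 1, d(2) = 2, d(3) = 2, d(4) = 3, d(5) = 2, d(6) = 4, d(7) = 2, d(8) = 4, d(9) = 3, d(10) = 4, d(11) = 2, d(12) = 6, d(13) = 2, d(14) = 4, d(15) = 4, d(16) = 5, d(17) = 2, d(18) = 6, d(19) = 2, d(20) = 6, d(21) = 4, d(22) = 4, d(23) = 2, d(24) = 8, d(25) = 3, d(26) = 4, d(27) = 4, d(28) = 6, d(29) = 2, d(30) = 8, d(31) = 2, d(32) = 6, d(33) = 4, d(34) = 4, d(35) = 4, d(36) = 9, d(37) = 2, d(38) = 4, d(39) = 4, d(40) = 8, d(41) = 2, d(42) = 8, d(43) = 2, d(44) = 6, d(45) = 6, d(46) = 4, d(47) = 2, d(48) = 10, d(49) = 3, d(50) = 6, d(51) = 4, d(52) = 6, d(53) = 2, d(54) = 8, d(55) = 4, d(56) = 8, d(57) = 4, d(58) = 4, d(59) = 2, d(60) = 12, d(61) = 2, d(62) = 4, d(63) = 6, d(64) = 7, d(65) = 4, d(66) = 8. Summing all 66 values: 292. (Dirichlet's divisor formula: Σ_{n ≤ x} d(n) = x ln(x) + (2γ − 1) x + O(√x). For x = 66, the asymptotic estimate is ≈ 286.71.)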